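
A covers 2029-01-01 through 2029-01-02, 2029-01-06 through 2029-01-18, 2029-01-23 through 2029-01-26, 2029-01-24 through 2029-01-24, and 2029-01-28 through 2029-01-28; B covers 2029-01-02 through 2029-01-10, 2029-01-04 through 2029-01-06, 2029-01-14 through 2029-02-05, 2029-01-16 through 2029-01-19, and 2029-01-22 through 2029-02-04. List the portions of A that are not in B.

Merge the first list: 2029-01-01 through 2029-01-02, 2029-01-06 through 2029-01-18, 2029-01-23 through 2029-01-26, 2029-01-28 through 2029-01-28.
Merge the second list: 2029-01-02 through 2029-01-10, 2029-01-14 through 2029-02-05.
2029-01-01 through 2029-01-02 \ B = 2029-01-01 through 2029-01-01.
2029-01-06 through 2029-01-18 \ B = 2029-01-11 through 2029-01-13.
2029-01-23 through 2029-01-26: entirely removed.
2029-01-28 through 2029-01-28: entirely removed.

2029-01-01 through 2029-01-01, 2029-01-11 through 2029-01-13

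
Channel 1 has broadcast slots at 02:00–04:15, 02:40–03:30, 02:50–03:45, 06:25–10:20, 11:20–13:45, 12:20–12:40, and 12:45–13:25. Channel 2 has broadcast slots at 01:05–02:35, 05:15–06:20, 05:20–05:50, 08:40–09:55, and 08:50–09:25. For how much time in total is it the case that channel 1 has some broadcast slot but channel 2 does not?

Merge the first list: 02:00-04:15, 06:25-10:20, 11:20-13:45.
Merge the second list: 01:05-02:35, 05:15-06:20, 08:40-09:55.
A \ B = 02:35-04:15, 06:25-08:40, 09:55-10:20, 11:20-13:45.
Total: 1 h 40 min + 2 h 15 min + 25 min + 2 h 25 min = 6 h 45 min.

6 h 45 min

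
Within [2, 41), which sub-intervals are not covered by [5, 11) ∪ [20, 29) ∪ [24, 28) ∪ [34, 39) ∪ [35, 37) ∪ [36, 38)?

[2, 5) ∪ [11, 20) ∪ [29, 34) ∪ [39, 41)

The merged coverage is [5, 11), [20, 29), [34, 39).
Complement within [2, 41): [2, 5), [11, 20), [29, 34), [39, 41).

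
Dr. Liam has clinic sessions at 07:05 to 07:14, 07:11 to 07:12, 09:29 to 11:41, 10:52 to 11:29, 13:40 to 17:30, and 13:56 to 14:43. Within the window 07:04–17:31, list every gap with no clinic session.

After merging, the occupied span is 07:05–07:14, 09:29–11:41, 13:40–17:30.
Gaps within 07:04–17:31: 07:04–07:05, 07:14–09:29, 11:41–13:40, 17:30–17:31.

07:04–07:05, 07:14–09:29, 11:41–13:40, 17:30–17:31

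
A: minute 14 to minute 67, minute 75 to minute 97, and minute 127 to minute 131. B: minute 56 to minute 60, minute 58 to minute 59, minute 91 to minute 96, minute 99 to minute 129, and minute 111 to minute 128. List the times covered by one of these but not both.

Second set merges to minute 56 to minute 60, minute 91 to minute 96, minute 99 to minute 129.
A \ B = minute 14 to minute 56, minute 60 to minute 67, minute 75 to minute 91, minute 96 to minute 97, minute 129 to minute 131.
B \ A = minute 99 to minute 127.
Union of the two gives the symmetric difference.

minute 14 to minute 56, minute 60 to minute 67, minute 75 to minute 91, minute 96 to minute 97, minute 99 to minute 127, minute 129 to minute 131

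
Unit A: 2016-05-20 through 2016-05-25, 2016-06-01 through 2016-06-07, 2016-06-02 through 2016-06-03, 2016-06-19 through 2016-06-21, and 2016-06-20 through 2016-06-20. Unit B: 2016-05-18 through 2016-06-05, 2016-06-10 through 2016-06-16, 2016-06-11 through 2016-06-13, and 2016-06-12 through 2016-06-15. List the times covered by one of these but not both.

2016-05-18 through 2016-05-19, 2016-05-26 through 2016-05-31, 2016-06-06 through 2016-06-07, 2016-06-10 through 2016-06-16, 2016-06-19 through 2016-06-21

A, merged: 2016-05-20 through 2016-05-25, 2016-06-01 through 2016-06-07, 2016-06-19 through 2016-06-21.
B, merged: 2016-05-18 through 2016-06-05, 2016-06-10 through 2016-06-16.
A \ B = 2016-06-06 through 2016-06-07, 2016-06-19 through 2016-06-21.
B \ A = 2016-05-18 through 2016-05-19, 2016-05-26 through 2016-05-31, 2016-06-10 through 2016-06-16.
Union of the two gives the symmetric difference.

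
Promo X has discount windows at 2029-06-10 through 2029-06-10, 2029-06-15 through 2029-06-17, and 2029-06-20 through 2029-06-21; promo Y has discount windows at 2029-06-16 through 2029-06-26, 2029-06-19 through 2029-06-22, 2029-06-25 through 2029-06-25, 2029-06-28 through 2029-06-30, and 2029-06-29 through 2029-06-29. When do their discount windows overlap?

2029-06-16 through 2029-06-17, 2029-06-20 through 2029-06-21

Merge the second list: 2029-06-16 through 2029-06-26, 2029-06-28 through 2029-06-30.
2029-06-10 through 2029-06-10 meets no B interval.
2029-06-15 through 2029-06-17 ∩ B → 2029-06-16 through 2029-06-17.
2029-06-20 through 2029-06-21 ∩ B → 2029-06-20 through 2029-06-21.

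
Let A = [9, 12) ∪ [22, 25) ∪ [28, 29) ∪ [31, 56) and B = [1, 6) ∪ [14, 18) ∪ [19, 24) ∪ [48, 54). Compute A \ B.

[9, 12) ∪ [24, 25) ∪ [28, 29) ∪ [31, 48) ∪ [54, 56)

[9, 12): nothing removed.
[22, 25) \ B = [24, 25).
[28, 29): nothing removed.
[31, 56) \ B = [31, 48), [54, 56).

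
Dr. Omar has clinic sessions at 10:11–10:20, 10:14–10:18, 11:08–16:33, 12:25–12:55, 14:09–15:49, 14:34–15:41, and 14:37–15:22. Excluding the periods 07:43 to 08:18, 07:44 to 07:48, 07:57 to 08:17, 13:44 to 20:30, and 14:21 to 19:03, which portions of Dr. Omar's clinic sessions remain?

First set merges to 10:11-10:20, 11:08-16:33.
Second set merges to 07:43-08:18, 13:44-20:30.
10:11-10:20: nothing removed.
11:08-16:33 \ B = 11:08-13:44.

10:11-10:20, 11:08-13:44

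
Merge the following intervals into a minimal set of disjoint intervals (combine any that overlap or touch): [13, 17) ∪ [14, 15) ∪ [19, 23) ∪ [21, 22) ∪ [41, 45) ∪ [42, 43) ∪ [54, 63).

[14, 15) overlaps/touches [13, 17) → extend to [13, 17).
[19, 23) is disjoint → start new block.
[21, 22) overlaps/touches [19, 23) → extend to [19, 23).
[41, 45) is disjoint → start new block.
[42, 43) overlaps/touches [41, 45) → extend to [41, 45).
[54, 63) is disjoint → start new block.

[13, 17) ∪ [19, 23) ∪ [41, 45) ∪ [54, 63)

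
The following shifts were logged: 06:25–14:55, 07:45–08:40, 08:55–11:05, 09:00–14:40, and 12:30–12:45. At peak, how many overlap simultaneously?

3

At 09:00, 3 of the intervals are simultaneously active.
No point has more.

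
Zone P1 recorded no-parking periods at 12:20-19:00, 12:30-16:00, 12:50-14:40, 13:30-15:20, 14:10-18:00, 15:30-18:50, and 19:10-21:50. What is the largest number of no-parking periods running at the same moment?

Sweep endpoints in order; track running count of active intervals.
Peak of 5 reached at 14:10.

5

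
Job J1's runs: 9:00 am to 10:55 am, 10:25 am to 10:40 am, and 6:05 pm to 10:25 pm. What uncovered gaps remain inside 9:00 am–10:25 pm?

10:55 am-6:05 pm

After merging, the occupied span is 9:00 am-10:55 am, 6:05 pm-10:25 pm.
Gaps within 9:00 am-10:25 pm: 10:55 am-6:05 pm.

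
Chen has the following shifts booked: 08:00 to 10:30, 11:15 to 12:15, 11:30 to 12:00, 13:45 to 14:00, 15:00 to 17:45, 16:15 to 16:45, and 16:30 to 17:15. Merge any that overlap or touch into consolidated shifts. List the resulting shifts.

11:15–12:15 is disjoint → start new block.
11:30–12:00 overlaps/touches 11:15–12:15 → extend to 11:15–12:15.
13:45–14:00 is disjoint → start new block.
15:00–17:45 is disjoint → start new block.
16:15–16:45 overlaps/touches 15:00–17:45 → extend to 15:00–17:45.
16:30–17:15 overlaps/touches 15:00–17:45 → extend to 15:00–17:45.

08:00–10:30, 11:15–12:15, 13:45–14:00, 15:00–17:45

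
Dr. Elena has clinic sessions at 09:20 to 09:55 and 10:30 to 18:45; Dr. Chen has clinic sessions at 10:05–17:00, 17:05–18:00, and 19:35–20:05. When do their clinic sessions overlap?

09:20–09:55 falls entirely outside B.
10:30–18:45 overlaps B on 10:30–17:00, 17:05–18:00.

10:30–17:00, 17:05–18:00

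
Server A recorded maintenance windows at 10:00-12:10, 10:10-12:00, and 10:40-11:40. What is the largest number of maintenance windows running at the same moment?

Sweep endpoints in order; track running count of active intervals.
Peak of 3 reached at 10:40.

3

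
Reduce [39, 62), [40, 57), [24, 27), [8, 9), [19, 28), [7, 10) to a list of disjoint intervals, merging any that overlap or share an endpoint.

Sort by start: [7, 10), [8, 9), [19, 28), [24, 27), [39, 62), [40, 57).
[8, 9) overlaps/touches [7, 10) → extend to [7, 10).
[19, 28) is disjoint → start new block.
[24, 27) overlaps/touches [19, 28) → extend to [19, 28).
[39, 62) is disjoint → start new block.
[40, 57) overlaps/touches [39, 62) → extend to [39, 62).

[7, 10) ∪ [19, 28) ∪ [39, 62)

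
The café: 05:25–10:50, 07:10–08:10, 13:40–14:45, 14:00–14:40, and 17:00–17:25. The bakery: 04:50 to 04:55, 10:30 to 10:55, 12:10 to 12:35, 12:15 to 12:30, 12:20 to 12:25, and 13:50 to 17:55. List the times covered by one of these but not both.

First set merges to 05:25–10:50, 13:40–14:45, 17:00–17:25.
Second set merges to 04:50–04:55, 10:30–10:55, 12:10–12:35, 13:50–17:55.
A but not B: 05:25–10:30, 13:40–13:50.
B but not A: 04:50–04:55, 10:50–10:55, 12:10–12:35, 14:45–17:00, 17:25–17:55.
Combining gives A △ B.

04:50–04:55, 05:25–10:30, 10:50–10:55, 12:10–12:35, 13:40–13:50, 14:45–17:00, 17:25–17:55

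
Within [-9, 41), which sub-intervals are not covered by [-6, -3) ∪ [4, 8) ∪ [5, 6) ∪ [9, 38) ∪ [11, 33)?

The merged coverage is [-6, -3), [4, 8), [9, 38).
Gaps within [-9, 41): [-9, -6), [-3, 4), [8, 9), [38, 41).

[-9, -6) ∪ [-3, 4) ∪ [8, 9) ∪ [38, 41)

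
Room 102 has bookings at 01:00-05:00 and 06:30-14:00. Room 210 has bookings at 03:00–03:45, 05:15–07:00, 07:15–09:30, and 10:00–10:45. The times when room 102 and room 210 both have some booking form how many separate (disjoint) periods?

A ∩ B = 03:00–03:45, 06:30–07:00, 07:15–09:30, 10:00–10:45.
That is 4 disjoint pieces.

4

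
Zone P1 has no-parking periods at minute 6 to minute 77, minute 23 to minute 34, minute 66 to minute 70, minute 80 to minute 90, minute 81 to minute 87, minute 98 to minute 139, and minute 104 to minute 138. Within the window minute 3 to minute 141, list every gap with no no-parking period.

Covered (merged): minute 6 to minute 77, minute 80 to minute 90, minute 98 to minute 139.
Complement within minute 3 to minute 141: minute 3 to minute 6, minute 77 to minute 80, minute 90 to minute 98, minute 139 to minute 141.

minute 3 to minute 6, minute 77 to minute 80, minute 90 to minute 98, minute 139 to minute 141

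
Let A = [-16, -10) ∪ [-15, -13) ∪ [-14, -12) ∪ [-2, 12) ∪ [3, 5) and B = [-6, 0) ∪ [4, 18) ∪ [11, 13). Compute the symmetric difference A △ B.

[-16, -10) ∪ [-6, -2) ∪ [0, 4) ∪ [12, 18)

A, merged: [-16, -10), [-2, 12).
B, merged: [-6, 0), [4, 18).
A but not B: [-16, -10), [0, 4).
B but not A: [-6, -2), [12, 18).
Combining gives A △ B.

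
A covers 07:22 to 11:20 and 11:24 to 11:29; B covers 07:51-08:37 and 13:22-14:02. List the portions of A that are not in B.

07:22–07:51, 08:37–11:20, 11:24–11:29

07:22–11:20 minus B → 07:22–07:51, 08:37–11:20.
11:24–11:29: no B overlap → unchanged.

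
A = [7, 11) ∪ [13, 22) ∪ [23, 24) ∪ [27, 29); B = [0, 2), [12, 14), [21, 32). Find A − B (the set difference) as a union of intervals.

[7, 11): no B overlap → unchanged.
[13, 22) minus B → [14, 21).
[23, 24): fully covered by B → removed.
[27, 29): fully covered by B → removed.

[7, 11) ∪ [14, 21)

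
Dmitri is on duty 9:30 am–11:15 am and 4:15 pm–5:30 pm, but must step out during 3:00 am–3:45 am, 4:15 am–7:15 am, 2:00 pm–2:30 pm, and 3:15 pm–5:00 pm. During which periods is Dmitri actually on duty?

9:30 am–11:15 am, 5:00 pm–5:30 pm

9:30 am–11:15 am: no B overlap → unchanged.
4:15 pm–5:30 pm minus B → 5:00 pm–5:30 pm.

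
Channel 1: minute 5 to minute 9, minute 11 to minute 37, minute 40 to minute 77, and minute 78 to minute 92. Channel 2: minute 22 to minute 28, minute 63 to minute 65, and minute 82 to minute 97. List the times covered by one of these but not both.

minute 5 to minute 9, minute 11 to minute 22, minute 28 to minute 37, minute 40 to minute 63, minute 65 to minute 77, minute 78 to minute 82, minute 92 to minute 97

A but not B: minute 5 to minute 9, minute 11 to minute 22, minute 28 to minute 37, minute 40 to minute 63, minute 65 to minute 77, minute 78 to minute 82.
B but not A: minute 92 to minute 97.
Combining gives A △ B.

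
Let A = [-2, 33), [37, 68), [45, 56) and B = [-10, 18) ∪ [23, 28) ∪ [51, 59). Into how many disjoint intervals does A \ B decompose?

4

First set merges to [-2, 33), [37, 68).
A \ B = [18, 23), [28, 33), [37, 51), [59, 68).
That is 4 disjoint pieces.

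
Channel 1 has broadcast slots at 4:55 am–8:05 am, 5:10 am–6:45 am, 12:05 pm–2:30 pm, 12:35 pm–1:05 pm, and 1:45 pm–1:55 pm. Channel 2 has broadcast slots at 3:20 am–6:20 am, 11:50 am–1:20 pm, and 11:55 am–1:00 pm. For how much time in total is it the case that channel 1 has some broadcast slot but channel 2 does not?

2 h 55 min

First set merges to 4:55 am–8:05 am, 12:05 pm–2:30 pm.
Second set merges to 3:20 am–6:20 am, 11:50 am–1:20 pm.
A \ B = 6:20 am–8:05 am, 1:20 pm–2:30 pm.
Total: 1 h 45 min + 1 h 10 min = 2 h 55 min.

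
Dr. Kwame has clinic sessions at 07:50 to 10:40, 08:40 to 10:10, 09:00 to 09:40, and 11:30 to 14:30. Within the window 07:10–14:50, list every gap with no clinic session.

07:10–07:50, 10:40–11:30, 14:30–14:50

Covered (merged): 07:50–10:40, 11:30–14:30.
Complement within 07:10–14:50: 07:10–07:50, 10:40–11:30, 14:30–14:50.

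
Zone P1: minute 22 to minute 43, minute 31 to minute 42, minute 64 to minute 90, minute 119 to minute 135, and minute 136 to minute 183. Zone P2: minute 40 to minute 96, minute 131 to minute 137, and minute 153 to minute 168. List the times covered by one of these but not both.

A, merged: minute 22 to minute 43, minute 64 to minute 90, minute 119 to minute 135, minute 136 to minute 183.
Only in the first: minute 22 to minute 40, minute 119 to minute 131, minute 137 to minute 153, minute 168 to minute 183.
Only in the second: minute 43 to minute 64, minute 90 to minute 96, minute 135 to minute 136.
Together these are the periods covered by exactly one.

minute 22 to minute 40, minute 43 to minute 64, minute 90 to minute 96, minute 119 to minute 131, minute 135 to minute 136, minute 137 to minute 153, minute 168 to minute 183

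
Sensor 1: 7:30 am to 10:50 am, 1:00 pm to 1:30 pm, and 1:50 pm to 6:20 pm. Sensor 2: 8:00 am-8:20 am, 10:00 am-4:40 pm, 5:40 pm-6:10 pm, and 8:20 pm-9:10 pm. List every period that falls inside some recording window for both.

8:00 am-8:20 am, 10:00 am-10:50 am, 1:00 pm-1:30 pm, 1:50 pm-4:40 pm, 5:40 pm-6:10 pm

7:30 am-10:50 am meets the second set on 8:00 am-8:20 am, 10:00 am-10:50 am.
1:00 pm-1:30 pm meets the second set on 1:00 pm-1:30 pm.
1:50 pm-6:20 pm meets the second set on 1:50 pm-4:40 pm, 5:40 pm-6:10 pm.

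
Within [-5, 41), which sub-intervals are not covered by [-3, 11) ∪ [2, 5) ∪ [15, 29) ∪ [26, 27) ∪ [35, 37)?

After merging, the occupied span is [-3, 11), [15, 29), [35, 37).
Complement within [-5, 41): [-5, -3), [11, 15), [29, 35), [37, 41).

[-5, -3) ∪ [11, 15) ∪ [29, 35) ∪ [37, 41)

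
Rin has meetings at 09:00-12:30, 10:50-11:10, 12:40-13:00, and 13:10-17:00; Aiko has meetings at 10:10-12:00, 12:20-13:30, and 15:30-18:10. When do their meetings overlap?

A, merged: 09:00–12:30, 12:40–13:00, 13:10–17:00.
09:00–12:30 overlaps B on 10:10–12:00, 12:20–12:30.
12:40–13:00 overlaps B on 12:40–13:00.
13:10–17:00 overlaps B on 13:10–13:30, 15:30–17:00.

10:10–12:00, 12:20–12:30, 12:40–13:00, 13:10–13:30, 15:30–17:00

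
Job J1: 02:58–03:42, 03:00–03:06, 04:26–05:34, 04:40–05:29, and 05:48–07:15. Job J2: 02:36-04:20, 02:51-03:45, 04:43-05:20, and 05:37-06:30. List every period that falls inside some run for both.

02:58–03:42, 04:43–05:20, 05:48–06:30

First set merges to 02:58–03:42, 04:26–05:34, 05:48–07:15.
Second set merges to 02:36–04:20, 04:43–05:20, 05:37–06:30.
02:58–03:42 meets the second set on 02:58–03:42.
04:26–05:34 meets the second set on 04:43–05:20.
05:48–07:15 meets the second set on 05:48–06:30.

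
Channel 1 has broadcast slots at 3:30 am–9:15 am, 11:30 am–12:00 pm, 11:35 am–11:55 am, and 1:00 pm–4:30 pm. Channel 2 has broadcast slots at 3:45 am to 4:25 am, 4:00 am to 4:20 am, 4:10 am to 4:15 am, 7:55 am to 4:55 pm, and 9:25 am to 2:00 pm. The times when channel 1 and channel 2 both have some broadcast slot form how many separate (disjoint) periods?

A, merged: 3:30 am–9:15 am, 11:30 am–12:00 pm, 1:00 pm–4:30 pm.
B, merged: 3:45 am–4:25 am, 7:55 am–4:55 pm.
A ∩ B = 3:45 am–4:25 am, 7:55 am–9:15 am, 11:30 am–12:00 pm, 1:00 pm–4:30 pm.
That is 4 disjoint pieces.

4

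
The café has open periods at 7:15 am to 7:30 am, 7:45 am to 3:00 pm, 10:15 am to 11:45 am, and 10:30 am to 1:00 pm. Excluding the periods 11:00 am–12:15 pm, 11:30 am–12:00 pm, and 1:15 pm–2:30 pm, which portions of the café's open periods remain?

A, merged: 7:15 am–7:30 am, 7:45 am–3:00 pm.
B, merged: 11:00 am–12:15 pm, 1:15 pm–2:30 pm.
7:15 am–7:30 am: nothing removed.
7:45 am–3:00 pm \ B = 7:45 am–11:00 am, 12:15 pm–1:15 pm, 2:30 pm–3:00 pm.

7:15 am–7:30 am, 7:45 am–11:00 am, 12:15 pm–1:15 pm, 2:30 pm–3:00 pm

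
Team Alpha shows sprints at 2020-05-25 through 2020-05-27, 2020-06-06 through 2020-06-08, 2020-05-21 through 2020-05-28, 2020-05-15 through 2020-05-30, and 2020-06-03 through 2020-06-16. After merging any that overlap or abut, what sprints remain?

2020-05-15 through 2020-05-30, 2020-06-03 through 2020-06-16

Sort by start: 2020-05-15 through 2020-05-30, 2020-05-21 through 2020-05-28, 2020-05-25 through 2020-05-27, 2020-06-03 through 2020-06-16, 2020-06-06 through 2020-06-08.
2020-05-21 through 2020-05-28 overlaps/touches 2020-05-15 through 2020-05-30 → extend to 2020-05-15 through 2020-05-30.
2020-05-25 through 2020-05-27 overlaps/touches 2020-05-15 through 2020-05-30 → extend to 2020-05-15 through 2020-05-30.
2020-06-03 through 2020-06-16 is disjoint → start new block.
2020-06-06 through 2020-06-08 overlaps/touches 2020-06-03 through 2020-06-16 → extend to 2020-06-03 through 2020-06-16.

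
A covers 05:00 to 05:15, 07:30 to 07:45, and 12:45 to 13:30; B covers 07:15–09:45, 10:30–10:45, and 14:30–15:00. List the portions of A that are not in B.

05:00–05:15 is untouched.
07:30–07:45 lies entirely inside B → drops out.
12:45–13:30 is untouched.

05:00–05:15, 12:45–13:30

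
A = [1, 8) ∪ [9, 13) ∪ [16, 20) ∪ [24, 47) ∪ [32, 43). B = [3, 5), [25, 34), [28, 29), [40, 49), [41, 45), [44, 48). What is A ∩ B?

[3, 5) ∪ [25, 34) ∪ [40, 47)

A, merged: [1, 8), [9, 13), [16, 20), [24, 47).
B, merged: [3, 5), [25, 34), [40, 49).
[1, 8) overlaps B on [3, 5).
[9, 13) falls entirely outside B.
[16, 20) falls entirely outside B.
[24, 47) overlaps B on [25, 34), [40, 47).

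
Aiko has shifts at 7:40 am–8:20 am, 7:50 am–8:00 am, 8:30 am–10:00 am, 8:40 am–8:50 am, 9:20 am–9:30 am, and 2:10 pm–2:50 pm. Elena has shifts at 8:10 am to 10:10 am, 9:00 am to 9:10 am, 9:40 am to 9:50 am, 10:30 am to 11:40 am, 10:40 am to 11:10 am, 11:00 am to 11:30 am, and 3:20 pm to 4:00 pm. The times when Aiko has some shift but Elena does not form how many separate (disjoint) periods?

2

A, merged: 7:40 am–8:20 am, 8:30 am–10:00 am, 2:10 pm–2:50 pm.
B, merged: 8:10 am–10:10 am, 10:30 am–11:40 am, 3:20 pm–4:00 pm.
A \ B = 7:40 am–8:10 am, 2:10 pm–2:50 pm.
That is 2 disjoint pieces.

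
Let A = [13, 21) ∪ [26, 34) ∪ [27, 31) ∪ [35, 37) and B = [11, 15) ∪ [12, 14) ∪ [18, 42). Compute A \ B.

First set merges to [13, 21), [26, 34), [35, 37).
Second set merges to [11, 15), [18, 42).
[13, 21) with B removed leaves [15, 18).
[26, 34) lies entirely inside B → drops out.
[35, 37) lies entirely inside B → drops out.

[15, 18)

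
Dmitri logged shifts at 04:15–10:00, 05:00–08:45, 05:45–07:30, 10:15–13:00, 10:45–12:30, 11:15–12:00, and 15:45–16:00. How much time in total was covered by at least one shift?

8 h 45 min

Merged: 04:15–10:00, 10:15–13:00, 15:45–16:00.
Lengths: 5 h 45 min + 2 h 45 min + 15 min = 8 h 45 min.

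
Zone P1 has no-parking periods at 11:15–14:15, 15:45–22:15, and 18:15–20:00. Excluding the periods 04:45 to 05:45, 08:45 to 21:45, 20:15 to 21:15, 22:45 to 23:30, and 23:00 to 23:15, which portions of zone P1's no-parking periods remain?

Merge the first list: 11:15–14:15, 15:45–22:15.
Merge the second list: 04:45–05:45, 08:45–21:45, 22:45–23:30.
11:15–14:15: entirely removed.
15:45–22:15 \ B = 21:45–22:15.

21:45–22:15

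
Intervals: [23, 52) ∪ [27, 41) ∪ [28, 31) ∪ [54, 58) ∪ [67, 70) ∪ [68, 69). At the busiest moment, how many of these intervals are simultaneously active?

At 28, 3 of the intervals are simultaneously active.
No point has more.

3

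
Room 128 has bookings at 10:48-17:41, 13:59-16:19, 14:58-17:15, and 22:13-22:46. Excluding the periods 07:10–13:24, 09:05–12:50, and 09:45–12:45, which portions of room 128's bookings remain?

First set merges to 10:48-17:41, 22:13-22:46.
Second set merges to 07:10-13:24.
10:48-17:41 with B removed leaves 13:24-17:41.
22:13-22:46 is untouched.

13:24-17:41, 22:13-22:46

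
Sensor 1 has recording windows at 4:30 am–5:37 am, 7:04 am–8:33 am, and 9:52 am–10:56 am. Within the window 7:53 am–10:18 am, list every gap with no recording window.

Covered (merged): 4:30 am-5:37 am, 7:04 am-8:33 am, 9:52 am-10:56 am.
Complement within 7:53 am-10:18 am: 8:33 am-9:52 am.

8:33 am-9:52 am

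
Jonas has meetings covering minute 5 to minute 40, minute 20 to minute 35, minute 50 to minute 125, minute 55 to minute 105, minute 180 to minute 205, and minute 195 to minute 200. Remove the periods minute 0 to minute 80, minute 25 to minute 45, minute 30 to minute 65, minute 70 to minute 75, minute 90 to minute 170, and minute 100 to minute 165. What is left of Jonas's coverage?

First set merges to minute 5 to minute 40, minute 50 to minute 125, minute 180 to minute 205.
Second set merges to minute 0 to minute 80, minute 90 to minute 170.
minute 5 to minute 40: entirely removed.
minute 50 to minute 125 \ B = minute 80 to minute 90.
minute 180 to minute 205: nothing removed.

minute 80 to minute 90, minute 180 to minute 205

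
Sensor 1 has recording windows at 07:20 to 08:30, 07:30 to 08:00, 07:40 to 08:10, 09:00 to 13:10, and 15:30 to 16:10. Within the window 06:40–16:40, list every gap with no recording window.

After merging, the occupied span is 07:20-08:30, 09:00-13:10, 15:30-16:10.
Uncovered inside 06:40-16:40: 06:40-07:20, 08:30-09:00, 13:10-15:30, 16:10-16:40.

06:40-07:20, 08:30-09:00, 13:10-15:30, 16:10-16:40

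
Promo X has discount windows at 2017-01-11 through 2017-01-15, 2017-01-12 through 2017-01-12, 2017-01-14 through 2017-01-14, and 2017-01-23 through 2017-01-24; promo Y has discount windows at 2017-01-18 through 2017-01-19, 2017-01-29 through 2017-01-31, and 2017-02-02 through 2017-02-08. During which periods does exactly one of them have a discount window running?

2017-01-11 through 2017-01-15, 2017-01-18 through 2017-01-19, 2017-01-23 through 2017-01-24, 2017-01-29 through 2017-01-31, 2017-02-02 through 2017-02-08

Merge the first list: 2017-01-11 through 2017-01-15, 2017-01-23 through 2017-01-24.
A \ B = 2017-01-11 through 2017-01-15, 2017-01-23 through 2017-01-24.
B \ A = 2017-01-18 through 2017-01-19, 2017-01-29 through 2017-01-31, 2017-02-02 through 2017-02-08.
Union of the two gives the symmetric difference.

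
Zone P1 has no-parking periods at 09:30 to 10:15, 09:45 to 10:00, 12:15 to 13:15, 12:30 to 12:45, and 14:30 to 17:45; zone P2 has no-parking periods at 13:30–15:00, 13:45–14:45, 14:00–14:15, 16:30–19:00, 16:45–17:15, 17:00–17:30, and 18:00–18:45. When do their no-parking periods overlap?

First set merges to 09:30–10:15, 12:15–13:15, 14:30–17:45.
Second set merges to 13:30–15:00, 16:30–19:00.
09:30–10:15: no overlap with the second set.
12:15–13:15: no overlap with the second set.
14:30–17:45 meets the second set on 14:30–15:00, 16:30–17:45.

14:30–15:00, 16:30–17:45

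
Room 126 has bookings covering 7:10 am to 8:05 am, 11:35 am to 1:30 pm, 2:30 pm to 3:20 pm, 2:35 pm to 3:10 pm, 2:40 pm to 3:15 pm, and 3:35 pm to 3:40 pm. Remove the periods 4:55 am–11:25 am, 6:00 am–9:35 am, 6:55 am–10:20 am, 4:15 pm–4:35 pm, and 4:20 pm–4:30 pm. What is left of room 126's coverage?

11:35 am–1:30 pm, 2:30 pm–3:20 pm, 3:35 pm–3:40 pm

First set merges to 7:10 am–8:05 am, 11:35 am–1:30 pm, 2:30 pm–3:20 pm, 3:35 pm–3:40 pm.
Second set merges to 4:55 am–11:25 am, 4:15 pm–4:35 pm.
7:10 am–8:05 am: entirely removed.
11:35 am–1:30 pm: nothing removed.
2:30 pm–3:20 pm: nothing removed.
3:35 pm–3:40 pm: nothing removed.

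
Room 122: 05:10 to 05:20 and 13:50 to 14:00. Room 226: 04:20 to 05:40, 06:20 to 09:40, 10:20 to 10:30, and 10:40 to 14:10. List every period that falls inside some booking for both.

05:10–05:20, 13:50–14:00

05:10–05:20 overlaps B on 05:10–05:20.
13:50–14:00 overlaps B on 13:50–14:00.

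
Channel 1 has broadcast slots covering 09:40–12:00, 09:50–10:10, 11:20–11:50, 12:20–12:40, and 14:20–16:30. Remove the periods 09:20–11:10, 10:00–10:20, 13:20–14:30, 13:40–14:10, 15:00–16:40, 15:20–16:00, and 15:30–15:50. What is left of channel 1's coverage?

Merge the first list: 09:40–12:00, 12:20–12:40, 14:20–16:30.
Merge the second list: 09:20–11:10, 13:20–14:30, 15:00–16:40.
09:40–12:00 with B removed leaves 11:10–12:00.
12:20–12:40 is untouched.
14:20–16:30 with B removed leaves 14:30–15:00.

11:10–12:00, 12:20–12:40, 14:30–15:00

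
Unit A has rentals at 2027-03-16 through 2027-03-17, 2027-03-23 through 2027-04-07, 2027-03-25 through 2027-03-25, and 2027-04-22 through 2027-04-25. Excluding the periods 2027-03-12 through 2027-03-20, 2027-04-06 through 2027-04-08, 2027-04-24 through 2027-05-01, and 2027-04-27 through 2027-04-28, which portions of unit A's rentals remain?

First set merges to 2027-03-16 through 2027-03-17, 2027-03-23 through 2027-04-07, 2027-04-22 through 2027-04-25.
Second set merges to 2027-03-12 through 2027-03-20, 2027-04-06 through 2027-04-08, 2027-04-24 through 2027-05-01.
2027-03-16 through 2027-03-17: entirely removed.
2027-03-23 through 2027-04-07 \ B = 2027-03-23 through 2027-04-05.
2027-04-22 through 2027-04-25 \ B = 2027-04-22 through 2027-04-23.

2027-03-23 through 2027-04-05, 2027-04-22 through 2027-04-23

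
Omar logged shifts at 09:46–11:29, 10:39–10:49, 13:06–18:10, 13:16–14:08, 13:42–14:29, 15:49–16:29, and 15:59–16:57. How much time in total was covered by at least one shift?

6 h 47 min

Merged: 09:46-11:29, 13:06-18:10.
Lengths: 1 h 43 min + 5 h 4 min = 6 h 47 min.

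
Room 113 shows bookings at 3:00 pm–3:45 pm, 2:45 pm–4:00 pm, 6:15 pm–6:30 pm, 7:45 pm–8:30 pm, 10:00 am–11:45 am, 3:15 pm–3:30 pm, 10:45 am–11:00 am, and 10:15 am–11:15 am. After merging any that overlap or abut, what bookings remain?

10:00 am-11:45 am, 2:45 pm-4:00 pm, 6:15 pm-6:30 pm, 7:45 pm-8:30 pm

Sort by start: 10:00 am-11:45 am, 10:15 am-11:15 am, 10:45 am-11:00 am, 2:45 pm-4:00 pm, 3:00 pm-3:45 pm, 3:15 pm-3:30 pm, 6:15 pm-6:30 pm, 7:45 pm-8:30 pm.
10:15 am-11:15 am overlaps/touches 10:00 am-11:45 am → extend to 10:00 am-11:45 am.
10:45 am-11:00 am overlaps/touches 10:00 am-11:45 am → extend to 10:00 am-11:45 am.
2:45 pm-4:00 pm is disjoint → start new block.
3:00 pm-3:45 pm overlaps/touches 2:45 pm-4:00 pm → extend to 2:45 pm-4:00 pm.
3:15 pm-3:30 pm overlaps/touches 2:45 pm-4:00 pm → extend to 2:45 pm-4:00 pm.
6:15 pm-6:30 pm is disjoint → start new block.
7:45 pm-8:30 pm is disjoint → start new block.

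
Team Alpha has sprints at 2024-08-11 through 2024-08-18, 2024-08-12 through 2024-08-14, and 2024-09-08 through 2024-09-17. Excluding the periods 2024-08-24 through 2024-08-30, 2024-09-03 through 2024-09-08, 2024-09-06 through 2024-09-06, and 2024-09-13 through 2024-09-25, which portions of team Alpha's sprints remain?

A, merged: 2024-08-11 through 2024-08-18, 2024-09-08 through 2024-09-17.
B, merged: 2024-08-24 through 2024-08-30, 2024-09-03 through 2024-09-08, 2024-09-13 through 2024-09-25.
2024-08-11 through 2024-08-18: no B overlap → unchanged.
2024-09-08 through 2024-09-17 minus B → 2024-09-09 through 2024-09-12.

2024-08-11 through 2024-08-18, 2024-09-09 through 2024-09-12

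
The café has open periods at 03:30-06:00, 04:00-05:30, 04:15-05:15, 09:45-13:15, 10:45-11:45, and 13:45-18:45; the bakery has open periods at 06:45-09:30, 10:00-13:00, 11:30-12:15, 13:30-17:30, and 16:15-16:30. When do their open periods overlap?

10:00–13:00, 13:45–17:30

Merge the first list: 03:30–06:00, 09:45–13:15, 13:45–18:45.
Merge the second list: 06:45–09:30, 10:00–13:00, 13:30–17:30.
03:30–06:00: no overlap with the second set.
09:45–13:15 meets the second set on 10:00–13:00.
13:45–18:45 meets the second set on 13:45–17:30.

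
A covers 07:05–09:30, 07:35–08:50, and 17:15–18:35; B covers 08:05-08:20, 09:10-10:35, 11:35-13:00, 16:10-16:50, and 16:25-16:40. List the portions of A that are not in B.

07:05-08:05, 08:20-09:10, 17:15-18:35

First set merges to 07:05-09:30, 17:15-18:35.
Second set merges to 08:05-08:20, 09:10-10:35, 11:35-13:00, 16:10-16:50.
07:05-09:30 with B removed leaves 07:05-08:05, 08:20-09:10.
17:15-18:35 is untouched.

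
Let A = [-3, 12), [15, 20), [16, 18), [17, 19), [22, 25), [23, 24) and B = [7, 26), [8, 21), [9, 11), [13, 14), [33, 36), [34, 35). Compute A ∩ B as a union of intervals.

First set merges to [-3, 12), [15, 20), [22, 25).
Second set merges to [7, 26), [33, 36).
[-3, 12) overlaps B on [7, 12).
[15, 20) overlaps B on [15, 20).
[22, 25) overlaps B on [22, 25).

[7, 12) ∪ [15, 20) ∪ [22, 25)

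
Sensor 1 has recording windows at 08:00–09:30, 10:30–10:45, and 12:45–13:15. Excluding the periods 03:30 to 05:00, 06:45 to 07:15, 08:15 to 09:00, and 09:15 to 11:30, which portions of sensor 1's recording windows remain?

08:00–08:15, 09:00–09:15, 12:45–13:15

08:00–09:30 \ B = 08:00–08:15, 09:00–09:15.
10:30–10:45: entirely removed.
12:45–13:15: nothing removed.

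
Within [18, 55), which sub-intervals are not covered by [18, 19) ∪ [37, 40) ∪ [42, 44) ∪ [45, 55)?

The merged coverage is [18, 19), [37, 40), [42, 44), [45, 55).
Uncovered inside [18, 55): [19, 37), [40, 42), [44, 45).

[19, 37) ∪ [40, 42) ∪ [44, 45)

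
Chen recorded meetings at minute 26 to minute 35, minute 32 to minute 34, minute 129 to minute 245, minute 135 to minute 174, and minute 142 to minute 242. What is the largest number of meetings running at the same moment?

3

Walk the sorted start/end points keeping a running depth.
The depth first hits 3 at minute 142.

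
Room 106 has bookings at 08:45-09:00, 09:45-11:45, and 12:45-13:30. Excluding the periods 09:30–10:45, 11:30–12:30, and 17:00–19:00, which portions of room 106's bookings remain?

08:45–09:00, 10:45–11:30, 12:45–13:30

08:45–09:00: no B overlap → unchanged.
09:45–11:45 minus B → 10:45–11:30.
12:45–13:30: no B overlap → unchanged.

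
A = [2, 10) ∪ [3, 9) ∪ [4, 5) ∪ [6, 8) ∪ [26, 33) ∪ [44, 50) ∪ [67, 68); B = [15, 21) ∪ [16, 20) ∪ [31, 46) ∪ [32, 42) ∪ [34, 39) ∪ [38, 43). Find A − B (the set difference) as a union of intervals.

[2, 10) ∪ [26, 31) ∪ [46, 50) ∪ [67, 68)

First set merges to [2, 10), [26, 33), [44, 50), [67, 68).
Second set merges to [15, 21), [31, 46).
[2, 10): no B overlap → unchanged.
[26, 33) minus B → [26, 31).
[44, 50) minus B → [46, 50).
[67, 68): no B overlap → unchanged.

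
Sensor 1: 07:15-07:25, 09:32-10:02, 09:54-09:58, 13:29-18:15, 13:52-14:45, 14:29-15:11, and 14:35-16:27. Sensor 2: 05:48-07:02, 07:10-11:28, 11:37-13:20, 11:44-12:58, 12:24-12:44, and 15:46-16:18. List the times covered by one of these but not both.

05:48-07:02, 07:10-07:15, 07:25-09:32, 10:02-11:28, 11:37-13:20, 13:29-15:46, 16:18-18:15

First set merges to 07:15-07:25, 09:32-10:02, 13:29-18:15.
Second set merges to 05:48-07:02, 07:10-11:28, 11:37-13:20, 15:46-16:18.
A \ B = 13:29-15:46, 16:18-18:15.
B \ A = 05:48-07:02, 07:10-07:15, 07:25-09:32, 10:02-11:28, 11:37-13:20.
Union of the two gives the symmetric difference.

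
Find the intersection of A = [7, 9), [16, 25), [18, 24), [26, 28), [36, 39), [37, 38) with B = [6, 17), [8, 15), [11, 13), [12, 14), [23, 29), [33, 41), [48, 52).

A, merged: [7, 9), [16, 25), [26, 28), [36, 39).
B, merged: [6, 17), [23, 29), [33, 41), [48, 52).
[7, 9) overlaps B on [7, 9).
[16, 25) overlaps B on [16, 17), [23, 25).
[26, 28) overlaps B on [26, 28).
[36, 39) overlaps B on [36, 39).

[7, 9) ∪ [16, 17) ∪ [23, 25) ∪ [26, 28) ∪ [36, 39)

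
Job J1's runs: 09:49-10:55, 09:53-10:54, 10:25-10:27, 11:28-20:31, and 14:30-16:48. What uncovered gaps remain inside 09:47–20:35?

Covered (merged): 09:49–10:55, 11:28–20:31.
Gaps within 09:47–20:35: 09:47–09:49, 10:55–11:28, 20:31–20:35.

09:47–09:49, 10:55–11:28, 20:31–20:35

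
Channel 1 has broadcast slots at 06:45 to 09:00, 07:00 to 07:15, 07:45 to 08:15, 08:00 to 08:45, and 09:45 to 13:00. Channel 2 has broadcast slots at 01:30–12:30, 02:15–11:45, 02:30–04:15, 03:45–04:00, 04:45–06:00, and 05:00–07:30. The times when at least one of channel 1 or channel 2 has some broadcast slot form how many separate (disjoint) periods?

1

First set merges to 06:45–09:00, 09:45–13:00.
Second set merges to 01:30–12:30.
A ∪ B = 01:30–13:00.
That is 1 disjoint piece.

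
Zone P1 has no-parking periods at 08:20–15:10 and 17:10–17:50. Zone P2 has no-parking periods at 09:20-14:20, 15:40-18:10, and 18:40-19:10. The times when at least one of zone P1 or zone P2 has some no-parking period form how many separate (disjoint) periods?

A ∪ B = 08:20–15:10, 15:40–18:10, 18:40–19:10.
That is 3 disjoint pieces.

3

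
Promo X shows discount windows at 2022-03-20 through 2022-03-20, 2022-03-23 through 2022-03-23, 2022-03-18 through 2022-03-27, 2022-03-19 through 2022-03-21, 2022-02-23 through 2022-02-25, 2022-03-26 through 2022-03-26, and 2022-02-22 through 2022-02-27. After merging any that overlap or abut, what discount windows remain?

Sort by start: 2022-02-22 through 2022-02-27, 2022-02-23 through 2022-02-25, 2022-03-18 through 2022-03-27, 2022-03-19 through 2022-03-21, 2022-03-20 through 2022-03-20, 2022-03-23 through 2022-03-23, 2022-03-26 through 2022-03-26.
2022-02-23 through 2022-02-25 overlaps/touches 2022-02-22 through 2022-02-27 → extend to 2022-02-22 through 2022-02-27.
2022-03-18 through 2022-03-27 is disjoint → start new block.
2022-03-19 through 2022-03-21 overlaps/touches 2022-03-18 through 2022-03-27 → extend to 2022-03-18 through 2022-03-27.
2022-03-20 through 2022-03-20 overlaps/touches 2022-03-18 through 2022-03-27 → extend to 2022-03-18 through 2022-03-27.
2022-03-23 through 2022-03-23 overlaps/touches 2022-03-18 through 2022-03-27 → extend to 2022-03-18 through 2022-03-27.
2022-03-26 through 2022-03-26 overlaps/touches 2022-03-18 through 2022-03-27 → extend to 2022-03-18 through 2022-03-27.

2022-02-22 through 2022-02-27, 2022-03-18 through 2022-03-27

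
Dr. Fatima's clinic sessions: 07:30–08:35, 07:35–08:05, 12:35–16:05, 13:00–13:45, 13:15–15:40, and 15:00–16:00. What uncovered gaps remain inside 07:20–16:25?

07:20-07:30, 08:35-12:35, 16:05-16:25

Covered (merged): 07:30-08:35, 12:35-16:05.
Uncovered inside 07:20-16:25: 07:20-07:30, 08:35-12:35, 16:05-16:25.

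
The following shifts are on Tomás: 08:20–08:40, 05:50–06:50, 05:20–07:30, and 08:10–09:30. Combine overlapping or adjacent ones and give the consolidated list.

Sort by start: 05:20–07:30, 05:50–06:50, 08:10–09:30, 08:20–08:40.
05:50–06:50 overlaps/touches 05:20–07:30 → extend to 05:20–07:30.
08:10–09:30 is disjoint → start new block.
08:20–08:40 overlaps/touches 08:10–09:30 → extend to 08:10–09:30.

05:20–07:30, 08:10–09:30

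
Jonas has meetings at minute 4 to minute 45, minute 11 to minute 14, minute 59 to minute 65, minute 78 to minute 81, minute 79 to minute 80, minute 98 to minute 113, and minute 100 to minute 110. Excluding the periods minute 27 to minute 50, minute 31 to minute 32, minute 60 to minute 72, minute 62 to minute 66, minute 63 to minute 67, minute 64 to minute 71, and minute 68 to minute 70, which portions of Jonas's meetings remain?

First set merges to minute 4 to minute 45, minute 59 to minute 65, minute 78 to minute 81, minute 98 to minute 113.
Second set merges to minute 27 to minute 50, minute 60 to minute 72.
minute 4 to minute 45 minus B → minute 4 to minute 27.
minute 59 to minute 65 minus B → minute 59 to minute 60.
minute 78 to minute 81: no B overlap → unchanged.
minute 98 to minute 113: no B overlap → unchanged.

minute 4 to minute 27, minute 59 to minute 60, minute 78 to minute 81, minute 98 to minute 113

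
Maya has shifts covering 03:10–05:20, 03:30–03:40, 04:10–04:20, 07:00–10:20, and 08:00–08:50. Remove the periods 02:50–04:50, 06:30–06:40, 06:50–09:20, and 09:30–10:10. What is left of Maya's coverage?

04:50-05:20, 09:20-09:30, 10:10-10:20

First set merges to 03:10-05:20, 07:00-10:20.
03:10-05:20 minus B → 04:50-05:20.
07:00-10:20 minus B → 09:20-09:30, 10:10-10:20.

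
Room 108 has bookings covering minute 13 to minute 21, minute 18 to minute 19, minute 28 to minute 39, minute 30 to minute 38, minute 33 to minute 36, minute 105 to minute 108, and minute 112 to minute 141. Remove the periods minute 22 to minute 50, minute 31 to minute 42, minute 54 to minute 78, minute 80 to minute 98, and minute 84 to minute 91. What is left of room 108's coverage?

minute 13 to minute 21, minute 105 to minute 108, minute 112 to minute 141

First set merges to minute 13 to minute 21, minute 28 to minute 39, minute 105 to minute 108, minute 112 to minute 141.
Second set merges to minute 22 to minute 50, minute 54 to minute 78, minute 80 to minute 98.
minute 13 to minute 21: nothing removed.
minute 28 to minute 39: entirely removed.
minute 105 to minute 108: nothing removed.
minute 112 to minute 141: nothing removed.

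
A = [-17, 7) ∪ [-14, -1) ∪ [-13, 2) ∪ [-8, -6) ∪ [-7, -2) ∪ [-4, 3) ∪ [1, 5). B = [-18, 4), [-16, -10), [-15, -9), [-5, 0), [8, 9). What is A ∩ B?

First set merges to [-17, 7).
Second set merges to [-18, 4), [8, 9).
[-17, 7) meets the second set on [-17, 4).

[-17, 4)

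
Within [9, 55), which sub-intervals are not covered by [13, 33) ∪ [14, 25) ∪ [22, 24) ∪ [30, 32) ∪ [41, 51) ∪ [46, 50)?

[9, 13) ∪ [33, 41) ∪ [51, 55)

After merging, the occupied span is [13, 33), [41, 51).
Complement within [9, 55): [9, 13), [33, 41), [51, 55).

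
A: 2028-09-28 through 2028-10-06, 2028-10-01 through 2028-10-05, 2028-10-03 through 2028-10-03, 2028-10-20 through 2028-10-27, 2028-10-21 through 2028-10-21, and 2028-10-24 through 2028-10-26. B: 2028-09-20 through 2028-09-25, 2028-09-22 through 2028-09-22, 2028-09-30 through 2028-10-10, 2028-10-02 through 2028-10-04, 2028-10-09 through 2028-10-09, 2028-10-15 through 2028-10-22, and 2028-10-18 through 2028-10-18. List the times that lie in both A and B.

First set merges to 2028-09-28 through 2028-10-06, 2028-10-20 through 2028-10-27.
Second set merges to 2028-09-20 through 2028-09-25, 2028-09-30 through 2028-10-10, 2028-10-15 through 2028-10-22.
2028-09-28 through 2028-10-06 ∩ B → 2028-09-30 through 2028-10-06.
2028-10-20 through 2028-10-27 ∩ B → 2028-10-20 through 2028-10-22.

2028-09-30 through 2028-10-06, 2028-10-20 through 2028-10-22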